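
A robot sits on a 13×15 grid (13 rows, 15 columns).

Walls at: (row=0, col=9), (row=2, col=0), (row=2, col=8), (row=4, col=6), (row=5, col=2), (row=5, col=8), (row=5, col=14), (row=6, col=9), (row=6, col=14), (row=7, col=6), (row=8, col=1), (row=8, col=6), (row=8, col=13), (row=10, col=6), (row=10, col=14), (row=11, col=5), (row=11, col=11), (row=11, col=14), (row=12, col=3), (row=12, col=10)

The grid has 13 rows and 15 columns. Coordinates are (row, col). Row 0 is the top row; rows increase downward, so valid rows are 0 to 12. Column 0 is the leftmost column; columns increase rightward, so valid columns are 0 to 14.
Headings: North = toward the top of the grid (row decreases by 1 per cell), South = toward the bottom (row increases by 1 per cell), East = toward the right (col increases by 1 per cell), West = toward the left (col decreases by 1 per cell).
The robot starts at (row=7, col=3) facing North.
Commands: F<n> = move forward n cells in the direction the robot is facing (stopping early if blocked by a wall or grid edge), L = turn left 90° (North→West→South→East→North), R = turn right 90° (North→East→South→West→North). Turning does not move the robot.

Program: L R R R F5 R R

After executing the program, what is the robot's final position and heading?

Start: (row=7, col=3), facing North
  L: turn left, now facing West
  R: turn right, now facing North
  R: turn right, now facing East
  R: turn right, now facing South
  F5: move forward 4/5 (blocked), now at (row=11, col=3)
  R: turn right, now facing West
  R: turn right, now facing North
Final: (row=11, col=3), facing North

Answer: Final position: (row=11, col=3), facing North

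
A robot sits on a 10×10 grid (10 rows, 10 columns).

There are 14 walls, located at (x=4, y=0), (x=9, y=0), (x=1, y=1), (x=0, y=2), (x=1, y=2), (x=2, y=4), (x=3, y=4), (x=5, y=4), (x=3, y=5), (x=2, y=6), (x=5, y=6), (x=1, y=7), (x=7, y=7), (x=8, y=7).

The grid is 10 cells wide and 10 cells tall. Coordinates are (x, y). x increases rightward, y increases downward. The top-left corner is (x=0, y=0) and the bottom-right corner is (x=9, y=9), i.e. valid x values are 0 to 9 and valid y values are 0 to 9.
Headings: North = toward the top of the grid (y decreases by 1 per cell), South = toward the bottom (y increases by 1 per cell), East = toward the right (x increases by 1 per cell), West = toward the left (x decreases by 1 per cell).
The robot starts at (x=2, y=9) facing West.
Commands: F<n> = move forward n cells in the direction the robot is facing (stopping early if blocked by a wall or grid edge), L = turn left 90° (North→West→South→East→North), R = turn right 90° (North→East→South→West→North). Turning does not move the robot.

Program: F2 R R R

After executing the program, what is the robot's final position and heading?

Start: (x=2, y=9), facing West
  F2: move forward 2, now at (x=0, y=9)
  R: turn right, now facing North
  R: turn right, now facing East
  R: turn right, now facing South
Final: (x=0, y=9), facing South

Answer: Final position: (x=0, y=9), facing South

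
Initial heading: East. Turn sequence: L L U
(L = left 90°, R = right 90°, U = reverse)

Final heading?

Start: East
  L (left (90° counter-clockwise)) -> North
  L (left (90° counter-clockwise)) -> West
  U (U-turn (180°)) -> East
Final: East

Answer: Final heading: East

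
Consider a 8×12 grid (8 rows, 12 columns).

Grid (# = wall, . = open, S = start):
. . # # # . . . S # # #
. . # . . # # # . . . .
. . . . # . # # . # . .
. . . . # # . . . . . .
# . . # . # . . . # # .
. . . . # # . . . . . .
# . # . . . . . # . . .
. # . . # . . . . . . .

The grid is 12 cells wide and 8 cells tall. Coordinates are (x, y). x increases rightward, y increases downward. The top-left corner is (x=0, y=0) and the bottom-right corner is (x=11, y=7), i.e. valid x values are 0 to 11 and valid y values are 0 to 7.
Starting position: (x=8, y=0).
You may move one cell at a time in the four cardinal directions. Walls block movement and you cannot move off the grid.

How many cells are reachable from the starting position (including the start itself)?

Answer: Reachable cells: 65

Derivation:
BFS flood-fill from (x=8, y=0):
  Distance 0: (x=8, y=0)
  Distance 1: (x=7, y=0), (x=8, y=1)
  Distance 2: (x=6, y=0), (x=9, y=1), (x=8, y=2)
  Distance 3: (x=5, y=0), (x=10, y=1), (x=8, y=3)
  Distance 4: (x=11, y=1), (x=10, y=2), (x=7, y=3), (x=9, y=3), (x=8, y=4)
  Distance 5: (x=11, y=2), (x=6, y=3), (x=10, y=3), (x=7, y=4), (x=8, y=5)
  Distance 6: (x=11, y=3), (x=6, y=4), (x=7, y=5), (x=9, y=5)
  Distance 7: (x=11, y=4), (x=6, y=5), (x=10, y=5), (x=7, y=6), (x=9, y=6)
  Distance 8: (x=11, y=5), (x=6, y=6), (x=10, y=6), (x=7, y=7), (x=9, y=7)
  Distance 9: (x=5, y=6), (x=11, y=6), (x=6, y=7), (x=8, y=7), (x=10, y=7)
  Distance 10: (x=4, y=6), (x=5, y=7), (x=11, y=7)
  Distance 11: (x=3, y=6)
  Distance 12: (x=3, y=5), (x=3, y=7)
  Distance 13: (x=2, y=5), (x=2, y=7)
  Distance 14: (x=2, y=4), (x=1, y=5)
  Distance 15: (x=2, y=3), (x=1, y=4), (x=0, y=5), (x=1, y=6)
  Distance 16: (x=2, y=2), (x=1, y=3), (x=3, y=3)
  Distance 17: (x=1, y=2), (x=3, y=2), (x=0, y=3)
  Distance 18: (x=1, y=1), (x=3, y=1), (x=0, y=2)
  Distance 19: (x=1, y=0), (x=0, y=1), (x=4, y=1)
  Distance 20: (x=0, y=0)
Total reachable: 65 (grid has 68 open cells total)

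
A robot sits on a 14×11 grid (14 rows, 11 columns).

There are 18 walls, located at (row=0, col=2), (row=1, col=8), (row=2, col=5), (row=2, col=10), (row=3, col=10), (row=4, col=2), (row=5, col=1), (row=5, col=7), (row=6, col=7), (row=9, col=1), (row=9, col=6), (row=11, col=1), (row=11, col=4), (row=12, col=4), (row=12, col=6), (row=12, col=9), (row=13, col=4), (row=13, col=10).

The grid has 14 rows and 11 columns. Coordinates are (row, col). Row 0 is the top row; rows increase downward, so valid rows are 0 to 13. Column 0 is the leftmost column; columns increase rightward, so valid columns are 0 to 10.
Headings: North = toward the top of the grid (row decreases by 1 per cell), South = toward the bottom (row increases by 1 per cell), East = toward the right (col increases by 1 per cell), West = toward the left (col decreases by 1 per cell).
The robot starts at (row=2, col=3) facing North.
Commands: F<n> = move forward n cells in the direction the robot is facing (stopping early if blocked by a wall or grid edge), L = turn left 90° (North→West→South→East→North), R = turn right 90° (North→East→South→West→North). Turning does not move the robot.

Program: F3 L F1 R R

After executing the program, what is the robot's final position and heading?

Answer: Final position: (row=0, col=3), facing East

Derivation:
Start: (row=2, col=3), facing North
  F3: move forward 2/3 (blocked), now at (row=0, col=3)
  L: turn left, now facing West
  F1: move forward 0/1 (blocked), now at (row=0, col=3)
  R: turn right, now facing North
  R: turn right, now facing East
Final: (row=0, col=3), facing East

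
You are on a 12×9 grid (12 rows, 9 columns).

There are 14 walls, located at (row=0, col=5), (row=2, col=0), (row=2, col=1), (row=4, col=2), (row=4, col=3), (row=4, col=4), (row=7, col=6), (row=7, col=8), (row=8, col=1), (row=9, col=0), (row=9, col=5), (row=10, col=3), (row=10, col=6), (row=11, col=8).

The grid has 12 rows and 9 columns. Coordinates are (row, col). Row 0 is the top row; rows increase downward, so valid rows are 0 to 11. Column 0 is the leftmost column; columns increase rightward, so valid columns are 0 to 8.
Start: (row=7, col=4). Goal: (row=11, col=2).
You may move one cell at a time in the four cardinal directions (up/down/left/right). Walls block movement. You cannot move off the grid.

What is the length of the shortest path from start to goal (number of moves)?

BFS from (row=7, col=4) until reaching (row=11, col=2):
  Distance 0: (row=7, col=4)
  Distance 1: (row=6, col=4), (row=7, col=3), (row=7, col=5), (row=8, col=4)
  Distance 2: (row=5, col=4), (row=6, col=3), (row=6, col=5), (row=7, col=2), (row=8, col=3), (row=8, col=5), (row=9, col=4)
  Distance 3: (row=5, col=3), (row=5, col=5), (row=6, col=2), (row=6, col=6), (row=7, col=1), (row=8, col=2), (row=8, col=6), (row=9, col=3), (row=10, col=4)
  Distance 4: (row=4, col=5), (row=5, col=2), (row=5, col=6), (row=6, col=1), (row=6, col=7), (row=7, col=0), (row=8, col=7), (row=9, col=2), (row=9, col=6), (row=10, col=5), (row=11, col=4)
  Distance 5: (row=3, col=5), (row=4, col=6), (row=5, col=1), (row=5, col=7), (row=6, col=0), (row=6, col=8), (row=7, col=7), (row=8, col=0), (row=8, col=8), (row=9, col=1), (row=9, col=7), (row=10, col=2), (row=11, col=3), (row=11, col=5)
  Distance 6: (row=2, col=5), (row=3, col=4), (row=3, col=6), (row=4, col=1), (row=4, col=7), (row=5, col=0), (row=5, col=8), (row=9, col=8), (row=10, col=1), (row=10, col=7), (row=11, col=2), (row=11, col=6)  <- goal reached here
One shortest path (6 moves): (row=7, col=4) -> (row=7, col=3) -> (row=7, col=2) -> (row=8, col=2) -> (row=9, col=2) -> (row=10, col=2) -> (row=11, col=2)

Answer: Shortest path length: 6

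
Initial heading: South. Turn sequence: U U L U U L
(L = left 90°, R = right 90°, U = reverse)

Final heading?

Answer: Final heading: North

Derivation:
Start: South
  U (U-turn (180°)) -> North
  U (U-turn (180°)) -> South
  L (left (90° counter-clockwise)) -> East
  U (U-turn (180°)) -> West
  U (U-turn (180°)) -> East
  L (left (90° counter-clockwise)) -> North
Final: North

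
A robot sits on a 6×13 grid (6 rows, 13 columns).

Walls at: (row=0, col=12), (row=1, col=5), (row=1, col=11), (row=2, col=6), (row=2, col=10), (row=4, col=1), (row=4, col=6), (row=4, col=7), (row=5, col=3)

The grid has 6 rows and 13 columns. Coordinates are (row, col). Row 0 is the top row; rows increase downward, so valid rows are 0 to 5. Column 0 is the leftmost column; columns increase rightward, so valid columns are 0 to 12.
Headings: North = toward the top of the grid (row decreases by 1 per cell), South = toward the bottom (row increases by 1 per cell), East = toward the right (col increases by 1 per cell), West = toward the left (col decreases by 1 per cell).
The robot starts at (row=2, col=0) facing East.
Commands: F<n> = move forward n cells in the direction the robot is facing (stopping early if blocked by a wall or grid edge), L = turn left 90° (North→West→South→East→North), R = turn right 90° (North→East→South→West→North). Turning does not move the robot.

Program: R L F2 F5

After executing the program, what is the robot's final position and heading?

Answer: Final position: (row=2, col=5), facing East

Derivation:
Start: (row=2, col=0), facing East
  R: turn right, now facing South
  L: turn left, now facing East
  F2: move forward 2, now at (row=2, col=2)
  F5: move forward 3/5 (blocked), now at (row=2, col=5)
Final: (row=2, col=5), facing East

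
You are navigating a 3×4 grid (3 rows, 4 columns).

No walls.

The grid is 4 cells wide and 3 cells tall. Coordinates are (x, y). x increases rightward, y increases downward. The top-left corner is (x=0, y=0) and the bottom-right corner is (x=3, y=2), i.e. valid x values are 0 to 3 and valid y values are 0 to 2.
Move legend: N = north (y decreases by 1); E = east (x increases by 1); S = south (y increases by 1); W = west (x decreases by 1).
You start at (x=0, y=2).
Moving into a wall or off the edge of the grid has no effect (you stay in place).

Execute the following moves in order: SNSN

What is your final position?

Start: (x=0, y=2)
  S (south): blocked, stay at (x=0, y=2)
  N (north): (x=0, y=2) -> (x=0, y=1)
  S (south): (x=0, y=1) -> (x=0, y=2)
  N (north): (x=0, y=2) -> (x=0, y=1)
Final: (x=0, y=1)

Answer: Final position: (x=0, y=1)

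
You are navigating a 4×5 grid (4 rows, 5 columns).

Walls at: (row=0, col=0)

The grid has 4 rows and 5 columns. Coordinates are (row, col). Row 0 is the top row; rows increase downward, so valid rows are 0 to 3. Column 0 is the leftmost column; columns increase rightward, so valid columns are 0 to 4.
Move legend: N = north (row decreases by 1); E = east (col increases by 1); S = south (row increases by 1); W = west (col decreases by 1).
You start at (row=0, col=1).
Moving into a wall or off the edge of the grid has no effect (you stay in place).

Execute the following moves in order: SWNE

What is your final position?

Start: (row=0, col=1)
  S (south): (row=0, col=1) -> (row=1, col=1)
  W (west): (row=1, col=1) -> (row=1, col=0)
  N (north): blocked, stay at (row=1, col=0)
  E (east): (row=1, col=0) -> (row=1, col=1)
Final: (row=1, col=1)

Answer: Final position: (row=1, col=1)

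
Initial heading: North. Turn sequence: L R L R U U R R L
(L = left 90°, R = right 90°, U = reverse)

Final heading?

Start: North
  L (left (90° counter-clockwise)) -> West
  R (right (90° clockwise)) -> North
  L (left (90° counter-clockwise)) -> West
  R (right (90° clockwise)) -> North
  U (U-turn (180°)) -> South
  U (U-turn (180°)) -> North
  R (right (90° clockwise)) -> East
  R (right (90° clockwise)) -> South
  L (left (90° counter-clockwise)) -> East
Final: East

Answer: Final heading: East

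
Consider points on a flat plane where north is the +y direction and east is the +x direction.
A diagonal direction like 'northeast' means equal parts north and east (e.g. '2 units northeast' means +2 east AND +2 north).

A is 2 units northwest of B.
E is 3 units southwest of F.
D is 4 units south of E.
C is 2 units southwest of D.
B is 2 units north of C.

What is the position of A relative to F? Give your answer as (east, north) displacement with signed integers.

Place F at the origin (east=0, north=0).
  E is 3 units southwest of F: delta (east=-3, north=-3); E at (east=-3, north=-3).
  D is 4 units south of E: delta (east=+0, north=-4); D at (east=-3, north=-7).
  C is 2 units southwest of D: delta (east=-2, north=-2); C at (east=-5, north=-9).
  B is 2 units north of C: delta (east=+0, north=+2); B at (east=-5, north=-7).
  A is 2 units northwest of B: delta (east=-2, north=+2); A at (east=-7, north=-5).
Therefore A relative to F: (east=-7, north=-5).

Answer: A is at (east=-7, north=-5) relative to F.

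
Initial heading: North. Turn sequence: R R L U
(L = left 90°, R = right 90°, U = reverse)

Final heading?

Answer: Final heading: West

Derivation:
Start: North
  R (right (90° clockwise)) -> East
  R (right (90° clockwise)) -> South
  L (left (90° counter-clockwise)) -> East
  U (U-turn (180°)) -> West
Final: West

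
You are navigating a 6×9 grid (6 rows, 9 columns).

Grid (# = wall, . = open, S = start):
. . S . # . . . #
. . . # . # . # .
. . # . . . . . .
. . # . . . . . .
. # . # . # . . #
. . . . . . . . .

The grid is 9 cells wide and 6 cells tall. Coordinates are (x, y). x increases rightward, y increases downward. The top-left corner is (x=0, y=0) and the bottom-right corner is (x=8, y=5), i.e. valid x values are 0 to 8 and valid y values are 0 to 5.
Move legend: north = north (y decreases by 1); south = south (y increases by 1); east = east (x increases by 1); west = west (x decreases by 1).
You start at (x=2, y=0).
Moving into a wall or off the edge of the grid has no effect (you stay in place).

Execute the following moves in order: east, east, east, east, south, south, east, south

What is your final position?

Start: (x=2, y=0)
  east (east): (x=2, y=0) -> (x=3, y=0)
  [×3]east (east): blocked, stay at (x=3, y=0)
  south (south): blocked, stay at (x=3, y=0)
  south (south): blocked, stay at (x=3, y=0)
  east (east): blocked, stay at (x=3, y=0)
  south (south): blocked, stay at (x=3, y=0)
Final: (x=3, y=0)

Answer: Final position: (x=3, y=0)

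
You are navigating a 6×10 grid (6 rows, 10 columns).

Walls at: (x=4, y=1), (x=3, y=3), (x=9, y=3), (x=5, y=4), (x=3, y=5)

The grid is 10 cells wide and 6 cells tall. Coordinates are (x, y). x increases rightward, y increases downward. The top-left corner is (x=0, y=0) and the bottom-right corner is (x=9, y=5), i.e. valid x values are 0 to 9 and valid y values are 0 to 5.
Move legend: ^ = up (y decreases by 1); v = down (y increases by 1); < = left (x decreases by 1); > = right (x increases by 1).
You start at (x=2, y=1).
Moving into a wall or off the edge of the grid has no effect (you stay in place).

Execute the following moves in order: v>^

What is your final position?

Answer: Final position: (x=3, y=1)

Derivation:
Start: (x=2, y=1)
  v (down): (x=2, y=1) -> (x=2, y=2)
  > (right): (x=2, y=2) -> (x=3, y=2)
  ^ (up): (x=3, y=2) -> (x=3, y=1)
Final: (x=3, y=1)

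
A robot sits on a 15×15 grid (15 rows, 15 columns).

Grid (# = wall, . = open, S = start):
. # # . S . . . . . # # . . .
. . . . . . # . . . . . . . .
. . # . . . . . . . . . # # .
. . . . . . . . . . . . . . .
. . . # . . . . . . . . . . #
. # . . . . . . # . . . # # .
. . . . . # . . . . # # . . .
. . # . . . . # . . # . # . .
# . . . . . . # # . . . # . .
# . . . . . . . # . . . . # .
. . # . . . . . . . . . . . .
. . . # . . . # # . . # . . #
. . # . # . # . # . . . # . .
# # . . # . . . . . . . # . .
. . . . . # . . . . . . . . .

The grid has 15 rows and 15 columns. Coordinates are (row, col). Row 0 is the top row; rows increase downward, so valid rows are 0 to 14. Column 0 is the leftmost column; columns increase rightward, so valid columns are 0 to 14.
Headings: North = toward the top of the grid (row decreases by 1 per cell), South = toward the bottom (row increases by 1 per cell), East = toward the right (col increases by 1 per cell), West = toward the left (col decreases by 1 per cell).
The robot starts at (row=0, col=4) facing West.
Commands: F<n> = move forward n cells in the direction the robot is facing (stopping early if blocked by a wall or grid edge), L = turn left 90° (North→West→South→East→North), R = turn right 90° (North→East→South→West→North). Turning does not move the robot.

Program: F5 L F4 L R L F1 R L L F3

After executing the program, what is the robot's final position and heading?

Answer: Final position: (row=0, col=4), facing North

Derivation:
Start: (row=0, col=4), facing West
  F5: move forward 1/5 (blocked), now at (row=0, col=3)
  L: turn left, now facing South
  F4: move forward 3/4 (blocked), now at (row=3, col=3)
  L: turn left, now facing East
  R: turn right, now facing South
  L: turn left, now facing East
  F1: move forward 1, now at (row=3, col=4)
  R: turn right, now facing South
  L: turn left, now facing East
  L: turn left, now facing North
  F3: move forward 3, now at (row=0, col=4)
Final: (row=0, col=4), facing North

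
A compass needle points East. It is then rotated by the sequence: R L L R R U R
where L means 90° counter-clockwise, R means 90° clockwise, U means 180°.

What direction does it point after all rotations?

Start: East
  R (right (90° clockwise)) -> South
  L (left (90° counter-clockwise)) -> East
  L (left (90° counter-clockwise)) -> North
  R (right (90° clockwise)) -> East
  R (right (90° clockwise)) -> South
  U (U-turn (180°)) -> North
  R (right (90° clockwise)) -> East
Final: East

Answer: Final heading: East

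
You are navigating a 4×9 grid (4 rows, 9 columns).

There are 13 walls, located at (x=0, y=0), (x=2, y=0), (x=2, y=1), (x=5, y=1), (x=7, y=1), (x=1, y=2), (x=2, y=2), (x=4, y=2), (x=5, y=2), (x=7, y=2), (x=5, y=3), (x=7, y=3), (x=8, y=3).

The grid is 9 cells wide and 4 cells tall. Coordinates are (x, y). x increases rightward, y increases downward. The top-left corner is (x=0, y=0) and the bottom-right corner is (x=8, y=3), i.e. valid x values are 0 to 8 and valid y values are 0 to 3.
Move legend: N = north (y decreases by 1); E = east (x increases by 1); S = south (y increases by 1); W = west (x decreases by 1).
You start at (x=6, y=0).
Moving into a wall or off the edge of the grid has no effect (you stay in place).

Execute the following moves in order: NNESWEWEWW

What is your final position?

Answer: Final position: (x=5, y=0)

Derivation:
Start: (x=6, y=0)
  N (north): blocked, stay at (x=6, y=0)
  N (north): blocked, stay at (x=6, y=0)
  E (east): (x=6, y=0) -> (x=7, y=0)
  S (south): blocked, stay at (x=7, y=0)
  W (west): (x=7, y=0) -> (x=6, y=0)
  E (east): (x=6, y=0) -> (x=7, y=0)
  W (west): (x=7, y=0) -> (x=6, y=0)
  E (east): (x=6, y=0) -> (x=7, y=0)
  W (west): (x=7, y=0) -> (x=6, y=0)
  W (west): (x=6, y=0) -> (x=5, y=0)
Final: (x=5, y=0)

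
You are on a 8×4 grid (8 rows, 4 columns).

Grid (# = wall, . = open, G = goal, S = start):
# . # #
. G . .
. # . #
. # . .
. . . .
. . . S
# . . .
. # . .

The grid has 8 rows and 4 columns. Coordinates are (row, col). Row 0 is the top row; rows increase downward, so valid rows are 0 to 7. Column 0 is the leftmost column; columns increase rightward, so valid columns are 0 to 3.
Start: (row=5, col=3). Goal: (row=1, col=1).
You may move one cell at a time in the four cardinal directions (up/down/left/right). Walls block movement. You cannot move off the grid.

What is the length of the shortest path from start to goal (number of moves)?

BFS from (row=5, col=3) until reaching (row=1, col=1):
  Distance 0: (row=5, col=3)
  Distance 1: (row=4, col=3), (row=5, col=2), (row=6, col=3)
  Distance 2: (row=3, col=3), (row=4, col=2), (row=5, col=1), (row=6, col=2), (row=7, col=3)
  Distance 3: (row=3, col=2), (row=4, col=1), (row=5, col=0), (row=6, col=1), (row=7, col=2)
  Distance 4: (row=2, col=2), (row=4, col=0)
  Distance 5: (row=1, col=2), (row=3, col=0)
  Distance 6: (row=1, col=1), (row=1, col=3), (row=2, col=0)  <- goal reached here
One shortest path (6 moves): (row=5, col=3) -> (row=5, col=2) -> (row=4, col=2) -> (row=3, col=2) -> (row=2, col=2) -> (row=1, col=2) -> (row=1, col=1)

Answer: Shortest path length: 6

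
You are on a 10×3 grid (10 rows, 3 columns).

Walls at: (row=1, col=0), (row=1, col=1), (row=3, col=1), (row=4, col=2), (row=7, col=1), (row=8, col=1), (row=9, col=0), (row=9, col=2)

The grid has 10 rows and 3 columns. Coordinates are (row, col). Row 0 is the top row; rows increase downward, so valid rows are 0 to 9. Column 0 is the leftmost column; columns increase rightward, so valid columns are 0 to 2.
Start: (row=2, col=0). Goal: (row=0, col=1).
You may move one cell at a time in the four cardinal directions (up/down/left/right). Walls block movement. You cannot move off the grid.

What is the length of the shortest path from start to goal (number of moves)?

BFS from (row=2, col=0) until reaching (row=0, col=1):
  Distance 0: (row=2, col=0)
  Distance 1: (row=2, col=1), (row=3, col=0)
  Distance 2: (row=2, col=2), (row=4, col=0)
  Distance 3: (row=1, col=2), (row=3, col=2), (row=4, col=1), (row=5, col=0)
  Distance 4: (row=0, col=2), (row=5, col=1), (row=6, col=0)
  Distance 5: (row=0, col=1), (row=5, col=2), (row=6, col=1), (row=7, col=0)  <- goal reached here
One shortest path (5 moves): (row=2, col=0) -> (row=2, col=1) -> (row=2, col=2) -> (row=1, col=2) -> (row=0, col=2) -> (row=0, col=1)

Answer: Shortest path length: 5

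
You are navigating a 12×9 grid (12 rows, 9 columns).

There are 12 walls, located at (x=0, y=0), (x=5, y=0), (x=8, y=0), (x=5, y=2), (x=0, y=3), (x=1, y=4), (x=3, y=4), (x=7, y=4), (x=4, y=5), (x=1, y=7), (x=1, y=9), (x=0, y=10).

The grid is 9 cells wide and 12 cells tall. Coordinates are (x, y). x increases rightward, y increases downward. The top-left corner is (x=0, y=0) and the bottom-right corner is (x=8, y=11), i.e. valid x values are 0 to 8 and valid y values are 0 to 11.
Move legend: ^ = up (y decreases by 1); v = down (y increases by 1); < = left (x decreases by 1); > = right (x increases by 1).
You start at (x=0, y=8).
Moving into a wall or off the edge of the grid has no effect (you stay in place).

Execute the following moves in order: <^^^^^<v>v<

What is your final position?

Answer: Final position: (x=0, y=6)

Derivation:
Start: (x=0, y=8)
  < (left): blocked, stay at (x=0, y=8)
  ^ (up): (x=0, y=8) -> (x=0, y=7)
  ^ (up): (x=0, y=7) -> (x=0, y=6)
  ^ (up): (x=0, y=6) -> (x=0, y=5)
  ^ (up): (x=0, y=5) -> (x=0, y=4)
  ^ (up): blocked, stay at (x=0, y=4)
  < (left): blocked, stay at (x=0, y=4)
  v (down): (x=0, y=4) -> (x=0, y=5)
  > (right): (x=0, y=5) -> (x=1, y=5)
  v (down): (x=1, y=5) -> (x=1, y=6)
  < (left): (x=1, y=6) -> (x=0, y=6)
Final: (x=0, y=6)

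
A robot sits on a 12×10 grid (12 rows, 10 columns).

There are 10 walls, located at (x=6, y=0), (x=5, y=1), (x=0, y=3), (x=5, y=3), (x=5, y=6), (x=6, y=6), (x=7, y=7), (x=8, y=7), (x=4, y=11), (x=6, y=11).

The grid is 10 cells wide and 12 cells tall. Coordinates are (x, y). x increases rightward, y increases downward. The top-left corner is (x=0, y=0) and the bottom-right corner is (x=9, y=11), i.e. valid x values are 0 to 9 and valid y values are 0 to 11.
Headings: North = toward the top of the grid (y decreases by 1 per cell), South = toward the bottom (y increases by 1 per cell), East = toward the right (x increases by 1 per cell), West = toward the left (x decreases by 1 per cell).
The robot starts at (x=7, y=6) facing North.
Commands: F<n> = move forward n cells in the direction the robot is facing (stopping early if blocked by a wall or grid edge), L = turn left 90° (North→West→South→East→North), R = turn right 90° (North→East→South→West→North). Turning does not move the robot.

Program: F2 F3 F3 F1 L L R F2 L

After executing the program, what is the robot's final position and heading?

Start: (x=7, y=6), facing North
  F2: move forward 2, now at (x=7, y=4)
  F3: move forward 3, now at (x=7, y=1)
  F3: move forward 1/3 (blocked), now at (x=7, y=0)
  F1: move forward 0/1 (blocked), now at (x=7, y=0)
  L: turn left, now facing West
  L: turn left, now facing South
  R: turn right, now facing West
  F2: move forward 0/2 (blocked), now at (x=7, y=0)
  L: turn left, now facing South
Final: (x=7, y=0), facing South

Answer: Final position: (x=7, y=0), facing South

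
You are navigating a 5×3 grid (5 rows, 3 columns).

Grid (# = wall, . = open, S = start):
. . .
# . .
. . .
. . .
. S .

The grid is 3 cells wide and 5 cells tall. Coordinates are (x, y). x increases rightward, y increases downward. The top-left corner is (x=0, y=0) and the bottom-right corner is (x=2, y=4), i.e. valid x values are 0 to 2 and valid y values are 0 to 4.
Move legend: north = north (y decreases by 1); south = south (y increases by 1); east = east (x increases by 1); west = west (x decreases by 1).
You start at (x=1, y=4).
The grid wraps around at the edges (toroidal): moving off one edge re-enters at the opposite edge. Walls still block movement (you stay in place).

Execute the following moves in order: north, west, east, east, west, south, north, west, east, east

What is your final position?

Answer: Final position: (x=2, y=3)

Derivation:
Start: (x=1, y=4)
  north (north): (x=1, y=4) -> (x=1, y=3)
  west (west): (x=1, y=3) -> (x=0, y=3)
  east (east): (x=0, y=3) -> (x=1, y=3)
  east (east): (x=1, y=3) -> (x=2, y=3)
  west (west): (x=2, y=3) -> (x=1, y=3)
  south (south): (x=1, y=3) -> (x=1, y=4)
  north (north): (x=1, y=4) -> (x=1, y=3)
  west (west): (x=1, y=3) -> (x=0, y=3)
  east (east): (x=0, y=3) -> (x=1, y=3)
  east (east): (x=1, y=3) -> (x=2, y=3)
Final: (x=2, y=3)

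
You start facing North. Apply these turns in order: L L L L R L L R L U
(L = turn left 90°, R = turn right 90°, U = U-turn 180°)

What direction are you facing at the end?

Start: North
  L (left (90° counter-clockwise)) -> West
  L (left (90° counter-clockwise)) -> South
  L (left (90° counter-clockwise)) -> East
  L (left (90° counter-clockwise)) -> North
  R (right (90° clockwise)) -> East
  L (left (90° counter-clockwise)) -> North
  L (left (90° counter-clockwise)) -> West
  R (right (90° clockwise)) -> North
  L (left (90° counter-clockwise)) -> West
  U (U-turn (180°)) -> East
Final: East

Answer: Final heading: East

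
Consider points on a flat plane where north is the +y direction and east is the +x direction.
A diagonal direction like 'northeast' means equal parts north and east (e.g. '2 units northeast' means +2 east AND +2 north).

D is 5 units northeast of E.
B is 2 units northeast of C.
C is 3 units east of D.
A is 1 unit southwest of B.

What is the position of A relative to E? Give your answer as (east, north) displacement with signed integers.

Answer: A is at (east=9, north=6) relative to E.

Derivation:
Place E at the origin (east=0, north=0).
  D is 5 units northeast of E: delta (east=+5, north=+5); D at (east=5, north=5).
  C is 3 units east of D: delta (east=+3, north=+0); C at (east=8, north=5).
  B is 2 units northeast of C: delta (east=+2, north=+2); B at (east=10, north=7).
  A is 1 unit southwest of B: delta (east=-1, north=-1); A at (east=9, north=6).
Therefore A relative to E: (east=9, north=6).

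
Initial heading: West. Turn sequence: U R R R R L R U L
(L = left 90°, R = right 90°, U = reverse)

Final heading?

Start: West
  U (U-turn (180°)) -> East
  R (right (90° clockwise)) -> South
  R (right (90° clockwise)) -> West
  R (right (90° clockwise)) -> North
  R (right (90° clockwise)) -> East
  L (left (90° counter-clockwise)) -> North
  R (right (90° clockwise)) -> East
  U (U-turn (180°)) -> West
  L (left (90° counter-clockwise)) -> South
Final: South

Answer: Final heading: South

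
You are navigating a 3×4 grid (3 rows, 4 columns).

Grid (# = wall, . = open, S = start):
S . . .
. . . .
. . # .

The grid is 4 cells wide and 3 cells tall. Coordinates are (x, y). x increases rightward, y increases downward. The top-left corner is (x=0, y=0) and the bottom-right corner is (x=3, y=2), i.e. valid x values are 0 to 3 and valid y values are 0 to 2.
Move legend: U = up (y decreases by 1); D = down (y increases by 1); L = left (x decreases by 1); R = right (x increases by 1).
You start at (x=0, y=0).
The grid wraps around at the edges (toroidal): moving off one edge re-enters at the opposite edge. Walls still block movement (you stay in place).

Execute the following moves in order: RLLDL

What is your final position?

Start: (x=0, y=0)
  R (right): (x=0, y=0) -> (x=1, y=0)
  L (left): (x=1, y=0) -> (x=0, y=0)
  L (left): (x=0, y=0) -> (x=3, y=0)
  D (down): (x=3, y=0) -> (x=3, y=1)
  L (left): (x=3, y=1) -> (x=2, y=1)
Final: (x=2, y=1)

Answer: Final position: (x=2, y=1)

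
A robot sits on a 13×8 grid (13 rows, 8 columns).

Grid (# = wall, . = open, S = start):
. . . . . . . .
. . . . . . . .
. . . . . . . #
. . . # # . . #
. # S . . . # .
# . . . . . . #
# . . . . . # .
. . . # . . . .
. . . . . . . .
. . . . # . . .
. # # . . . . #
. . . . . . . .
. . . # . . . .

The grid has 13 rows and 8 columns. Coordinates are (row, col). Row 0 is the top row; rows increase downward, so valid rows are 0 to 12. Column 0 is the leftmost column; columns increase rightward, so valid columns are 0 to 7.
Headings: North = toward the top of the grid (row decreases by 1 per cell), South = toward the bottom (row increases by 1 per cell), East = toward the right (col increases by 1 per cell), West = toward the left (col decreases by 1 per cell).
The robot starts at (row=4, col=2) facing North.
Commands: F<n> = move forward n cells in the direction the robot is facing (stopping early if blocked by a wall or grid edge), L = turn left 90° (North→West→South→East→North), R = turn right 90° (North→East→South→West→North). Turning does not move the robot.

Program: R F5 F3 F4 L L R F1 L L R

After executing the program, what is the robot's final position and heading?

Answer: Final position: (row=3, col=5), facing West

Derivation:
Start: (row=4, col=2), facing North
  R: turn right, now facing East
  F5: move forward 3/5 (blocked), now at (row=4, col=5)
  F3: move forward 0/3 (blocked), now at (row=4, col=5)
  F4: move forward 0/4 (blocked), now at (row=4, col=5)
  L: turn left, now facing North
  L: turn left, now facing West
  R: turn right, now facing North
  F1: move forward 1, now at (row=3, col=5)
  L: turn left, now facing West
  L: turn left, now facing South
  R: turn right, now facing West
Final: (row=3, col=5), facing West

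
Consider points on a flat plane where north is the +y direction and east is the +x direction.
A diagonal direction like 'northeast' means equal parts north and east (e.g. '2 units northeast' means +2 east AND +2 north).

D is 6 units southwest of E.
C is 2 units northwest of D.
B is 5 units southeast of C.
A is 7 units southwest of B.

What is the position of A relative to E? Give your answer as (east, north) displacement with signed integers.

Place E at the origin (east=0, north=0).
  D is 6 units southwest of E: delta (east=-6, north=-6); D at (east=-6, north=-6).
  C is 2 units northwest of D: delta (east=-2, north=+2); C at (east=-8, north=-4).
  B is 5 units southeast of C: delta (east=+5, north=-5); B at (east=-3, north=-9).
  A is 7 units southwest of B: delta (east=-7, north=-7); A at (east=-10, north=-16).
Therefore A relative to E: (east=-10, north=-16).

Answer: A is at (east=-10, north=-16) relative to E.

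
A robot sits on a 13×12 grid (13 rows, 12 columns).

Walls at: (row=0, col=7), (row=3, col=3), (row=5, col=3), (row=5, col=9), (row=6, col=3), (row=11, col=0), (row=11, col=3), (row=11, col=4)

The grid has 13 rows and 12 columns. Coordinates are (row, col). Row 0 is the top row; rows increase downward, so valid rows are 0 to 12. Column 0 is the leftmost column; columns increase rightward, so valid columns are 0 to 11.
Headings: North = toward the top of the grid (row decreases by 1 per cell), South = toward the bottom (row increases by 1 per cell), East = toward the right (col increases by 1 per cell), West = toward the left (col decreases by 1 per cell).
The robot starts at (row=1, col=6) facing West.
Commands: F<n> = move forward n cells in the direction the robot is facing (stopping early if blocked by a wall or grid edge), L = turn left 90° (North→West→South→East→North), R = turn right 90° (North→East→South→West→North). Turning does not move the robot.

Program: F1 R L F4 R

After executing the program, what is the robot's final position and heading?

Answer: Final position: (row=1, col=1), facing North

Derivation:
Start: (row=1, col=6), facing West
  F1: move forward 1, now at (row=1, col=5)
  R: turn right, now facing North
  L: turn left, now facing West
  F4: move forward 4, now at (row=1, col=1)
  R: turn right, now facing North
Final: (row=1, col=1), facing North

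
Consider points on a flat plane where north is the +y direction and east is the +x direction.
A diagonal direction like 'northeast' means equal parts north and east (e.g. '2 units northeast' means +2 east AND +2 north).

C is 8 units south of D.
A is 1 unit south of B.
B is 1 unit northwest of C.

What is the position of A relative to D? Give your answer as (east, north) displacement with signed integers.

Place D at the origin (east=0, north=0).
  C is 8 units south of D: delta (east=+0, north=-8); C at (east=0, north=-8).
  B is 1 unit northwest of C: delta (east=-1, north=+1); B at (east=-1, north=-7).
  A is 1 unit south of B: delta (east=+0, north=-1); A at (east=-1, north=-8).
Therefore A relative to D: (east=-1, north=-8).

Answer: A is at (east=-1, north=-8) relative to D.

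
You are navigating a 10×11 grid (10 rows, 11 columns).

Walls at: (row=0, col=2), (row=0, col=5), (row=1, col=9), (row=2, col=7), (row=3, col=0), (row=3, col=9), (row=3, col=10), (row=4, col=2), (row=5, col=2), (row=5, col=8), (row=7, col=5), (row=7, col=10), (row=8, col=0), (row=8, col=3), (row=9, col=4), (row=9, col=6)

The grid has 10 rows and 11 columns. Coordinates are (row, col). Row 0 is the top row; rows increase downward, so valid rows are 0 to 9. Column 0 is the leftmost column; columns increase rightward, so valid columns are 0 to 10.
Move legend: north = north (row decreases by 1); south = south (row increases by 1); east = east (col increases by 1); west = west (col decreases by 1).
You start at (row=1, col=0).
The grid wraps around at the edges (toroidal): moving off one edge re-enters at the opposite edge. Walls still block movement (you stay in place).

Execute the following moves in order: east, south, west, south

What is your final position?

Start: (row=1, col=0)
  east (east): (row=1, col=0) -> (row=1, col=1)
  south (south): (row=1, col=1) -> (row=2, col=1)
  west (west): (row=2, col=1) -> (row=2, col=0)
  south (south): blocked, stay at (row=2, col=0)
Final: (row=2, col=0)

Answer: Final position: (row=2, col=0)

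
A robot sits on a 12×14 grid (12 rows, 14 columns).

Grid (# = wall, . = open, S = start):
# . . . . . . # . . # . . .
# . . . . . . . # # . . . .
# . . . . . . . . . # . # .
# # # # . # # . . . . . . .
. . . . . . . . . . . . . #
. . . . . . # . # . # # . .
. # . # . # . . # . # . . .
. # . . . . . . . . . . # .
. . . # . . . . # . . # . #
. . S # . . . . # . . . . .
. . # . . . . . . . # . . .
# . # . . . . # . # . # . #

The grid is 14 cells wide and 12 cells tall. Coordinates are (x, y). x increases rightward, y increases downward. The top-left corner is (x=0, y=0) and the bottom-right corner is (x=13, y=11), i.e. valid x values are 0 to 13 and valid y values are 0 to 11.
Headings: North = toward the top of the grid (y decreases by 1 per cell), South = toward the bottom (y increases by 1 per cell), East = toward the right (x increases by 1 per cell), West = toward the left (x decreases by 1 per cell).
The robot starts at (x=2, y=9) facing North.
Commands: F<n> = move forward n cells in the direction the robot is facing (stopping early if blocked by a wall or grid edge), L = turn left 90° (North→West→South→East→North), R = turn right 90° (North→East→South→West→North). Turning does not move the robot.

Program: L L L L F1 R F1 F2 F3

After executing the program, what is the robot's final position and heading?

Answer: Final position: (x=2, y=8), facing East

Derivation:
Start: (x=2, y=9), facing North
  L: turn left, now facing West
  L: turn left, now facing South
  L: turn left, now facing East
  L: turn left, now facing North
  F1: move forward 1, now at (x=2, y=8)
  R: turn right, now facing East
  F1: move forward 0/1 (blocked), now at (x=2, y=8)
  F2: move forward 0/2 (blocked), now at (x=2, y=8)
  F3: move forward 0/3 (blocked), now at (x=2, y=8)
Final: (x=2, y=8), facing East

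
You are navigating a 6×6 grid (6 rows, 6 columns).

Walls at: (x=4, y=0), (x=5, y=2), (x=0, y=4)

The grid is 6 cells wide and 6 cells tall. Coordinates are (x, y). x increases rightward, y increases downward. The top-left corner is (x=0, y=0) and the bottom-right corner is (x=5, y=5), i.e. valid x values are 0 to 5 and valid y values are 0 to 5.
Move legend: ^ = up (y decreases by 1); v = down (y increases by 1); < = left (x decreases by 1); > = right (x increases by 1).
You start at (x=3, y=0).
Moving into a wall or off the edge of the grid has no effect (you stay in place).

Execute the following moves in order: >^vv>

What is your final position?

Start: (x=3, y=0)
  > (right): blocked, stay at (x=3, y=0)
  ^ (up): blocked, stay at (x=3, y=0)
  v (down): (x=3, y=0) -> (x=3, y=1)
  v (down): (x=3, y=1) -> (x=3, y=2)
  > (right): (x=3, y=2) -> (x=4, y=2)
Final: (x=4, y=2)

Answer: Final position: (x=4, y=2)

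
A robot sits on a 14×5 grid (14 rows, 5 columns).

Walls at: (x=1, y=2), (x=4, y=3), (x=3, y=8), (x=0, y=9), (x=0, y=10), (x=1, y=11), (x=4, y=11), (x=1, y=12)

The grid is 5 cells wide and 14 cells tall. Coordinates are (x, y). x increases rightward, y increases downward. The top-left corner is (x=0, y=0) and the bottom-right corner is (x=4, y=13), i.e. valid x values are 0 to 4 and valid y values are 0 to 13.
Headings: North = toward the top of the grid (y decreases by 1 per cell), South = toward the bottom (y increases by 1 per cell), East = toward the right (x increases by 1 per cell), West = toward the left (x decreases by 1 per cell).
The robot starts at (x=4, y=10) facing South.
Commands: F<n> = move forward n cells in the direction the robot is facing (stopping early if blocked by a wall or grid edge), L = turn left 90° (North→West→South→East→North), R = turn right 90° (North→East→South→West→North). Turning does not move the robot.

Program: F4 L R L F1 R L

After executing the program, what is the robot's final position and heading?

Start: (x=4, y=10), facing South
  F4: move forward 0/4 (blocked), now at (x=4, y=10)
  L: turn left, now facing East
  R: turn right, now facing South
  L: turn left, now facing East
  F1: move forward 0/1 (blocked), now at (x=4, y=10)
  R: turn right, now facing South
  L: turn left, now facing East
Final: (x=4, y=10), facing East

Answer: Final position: (x=4, y=10), facing East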